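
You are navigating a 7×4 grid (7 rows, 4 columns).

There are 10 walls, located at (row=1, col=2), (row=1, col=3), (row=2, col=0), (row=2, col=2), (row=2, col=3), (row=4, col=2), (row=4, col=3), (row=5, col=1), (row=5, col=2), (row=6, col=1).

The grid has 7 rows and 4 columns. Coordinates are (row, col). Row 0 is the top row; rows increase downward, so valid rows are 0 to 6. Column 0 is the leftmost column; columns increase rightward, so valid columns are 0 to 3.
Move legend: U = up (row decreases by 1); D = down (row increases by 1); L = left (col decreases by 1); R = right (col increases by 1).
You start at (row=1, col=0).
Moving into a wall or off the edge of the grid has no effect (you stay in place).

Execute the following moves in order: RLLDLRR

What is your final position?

Start: (row=1, col=0)
  R (right): (row=1, col=0) -> (row=1, col=1)
  L (left): (row=1, col=1) -> (row=1, col=0)
  L (left): blocked, stay at (row=1, col=0)
  D (down): blocked, stay at (row=1, col=0)
  L (left): blocked, stay at (row=1, col=0)
  R (right): (row=1, col=0) -> (row=1, col=1)
  R (right): blocked, stay at (row=1, col=1)
Final: (row=1, col=1)

Answer: Final position: (row=1, col=1)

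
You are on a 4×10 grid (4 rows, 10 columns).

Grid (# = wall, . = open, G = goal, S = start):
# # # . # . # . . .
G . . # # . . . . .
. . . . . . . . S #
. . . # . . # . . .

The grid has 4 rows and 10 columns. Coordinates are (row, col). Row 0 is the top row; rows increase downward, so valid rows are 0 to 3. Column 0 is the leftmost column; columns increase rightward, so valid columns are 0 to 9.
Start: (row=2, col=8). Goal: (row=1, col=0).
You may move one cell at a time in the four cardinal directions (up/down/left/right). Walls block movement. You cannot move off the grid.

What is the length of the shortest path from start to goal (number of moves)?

BFS from (row=2, col=8) until reaching (row=1, col=0):
  Distance 0: (row=2, col=8)
  Distance 1: (row=1, col=8), (row=2, col=7), (row=3, col=8)
  Distance 2: (row=0, col=8), (row=1, col=7), (row=1, col=9), (row=2, col=6), (row=3, col=7), (row=3, col=9)
  Distance 3: (row=0, col=7), (row=0, col=9), (row=1, col=6), (row=2, col=5)
  Distance 4: (row=1, col=5), (row=2, col=4), (row=3, col=5)
  Distance 5: (row=0, col=5), (row=2, col=3), (row=3, col=4)
  Distance 6: (row=2, col=2)
  Distance 7: (row=1, col=2), (row=2, col=1), (row=3, col=2)
  Distance 8: (row=1, col=1), (row=2, col=0), (row=3, col=1)
  Distance 9: (row=1, col=0), (row=3, col=0)  <- goal reached here
One shortest path (9 moves): (row=2, col=8) -> (row=2, col=7) -> (row=2, col=6) -> (row=2, col=5) -> (row=2, col=4) -> (row=2, col=3) -> (row=2, col=2) -> (row=2, col=1) -> (row=2, col=0) -> (row=1, col=0)

Answer: Shortest path length: 9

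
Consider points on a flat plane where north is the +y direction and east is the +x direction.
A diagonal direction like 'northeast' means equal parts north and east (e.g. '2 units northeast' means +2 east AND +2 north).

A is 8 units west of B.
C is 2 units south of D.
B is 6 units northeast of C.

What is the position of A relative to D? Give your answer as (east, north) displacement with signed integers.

Place D at the origin (east=0, north=0).
  C is 2 units south of D: delta (east=+0, north=-2); C at (east=0, north=-2).
  B is 6 units northeast of C: delta (east=+6, north=+6); B at (east=6, north=4).
  A is 8 units west of B: delta (east=-8, north=+0); A at (east=-2, north=4).
Therefore A relative to D: (east=-2, north=4).

Answer: A is at (east=-2, north=4) relative to D.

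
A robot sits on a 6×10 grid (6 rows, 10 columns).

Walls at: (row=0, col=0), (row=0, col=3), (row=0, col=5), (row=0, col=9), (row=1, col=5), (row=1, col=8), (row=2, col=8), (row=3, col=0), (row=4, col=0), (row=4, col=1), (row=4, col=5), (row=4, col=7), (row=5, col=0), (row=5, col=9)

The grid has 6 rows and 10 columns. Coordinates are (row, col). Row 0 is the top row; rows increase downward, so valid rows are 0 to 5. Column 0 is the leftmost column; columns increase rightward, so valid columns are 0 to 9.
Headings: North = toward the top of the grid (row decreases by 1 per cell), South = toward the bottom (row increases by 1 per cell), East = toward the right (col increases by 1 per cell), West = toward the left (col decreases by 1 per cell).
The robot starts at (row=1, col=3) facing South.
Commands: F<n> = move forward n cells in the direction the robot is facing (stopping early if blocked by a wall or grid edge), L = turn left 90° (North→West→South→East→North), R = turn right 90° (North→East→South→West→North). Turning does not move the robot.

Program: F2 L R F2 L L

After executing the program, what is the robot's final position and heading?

Start: (row=1, col=3), facing South
  F2: move forward 2, now at (row=3, col=3)
  L: turn left, now facing East
  R: turn right, now facing South
  F2: move forward 2, now at (row=5, col=3)
  L: turn left, now facing East
  L: turn left, now facing North
Final: (row=5, col=3), facing North

Answer: Final position: (row=5, col=3), facing North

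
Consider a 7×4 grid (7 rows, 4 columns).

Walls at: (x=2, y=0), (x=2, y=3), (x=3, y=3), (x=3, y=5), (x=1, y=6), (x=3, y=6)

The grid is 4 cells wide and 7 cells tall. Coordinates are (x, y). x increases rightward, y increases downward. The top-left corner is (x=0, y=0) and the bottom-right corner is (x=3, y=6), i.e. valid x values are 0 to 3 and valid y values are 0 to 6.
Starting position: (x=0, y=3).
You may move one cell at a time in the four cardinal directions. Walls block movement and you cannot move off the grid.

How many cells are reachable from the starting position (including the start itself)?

Answer: Reachable cells: 22

Derivation:
BFS flood-fill from (x=0, y=3):
  Distance 0: (x=0, y=3)
  Distance 1: (x=0, y=2), (x=1, y=3), (x=0, y=4)
  Distance 2: (x=0, y=1), (x=1, y=2), (x=1, y=4), (x=0, y=5)
  Distance 3: (x=0, y=0), (x=1, y=1), (x=2, y=2), (x=2, y=4), (x=1, y=5), (x=0, y=6)
  Distance 4: (x=1, y=0), (x=2, y=1), (x=3, y=2), (x=3, y=4), (x=2, y=5)
  Distance 5: (x=3, y=1), (x=2, y=6)
  Distance 6: (x=3, y=0)
Total reachable: 22 (grid has 22 open cells total)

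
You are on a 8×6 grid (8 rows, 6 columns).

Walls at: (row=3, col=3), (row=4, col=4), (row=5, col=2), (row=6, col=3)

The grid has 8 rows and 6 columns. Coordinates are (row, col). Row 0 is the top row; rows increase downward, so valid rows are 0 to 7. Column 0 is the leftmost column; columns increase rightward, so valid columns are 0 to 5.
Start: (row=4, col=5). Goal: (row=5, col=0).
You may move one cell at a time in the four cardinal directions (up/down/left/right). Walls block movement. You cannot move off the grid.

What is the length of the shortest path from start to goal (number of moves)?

BFS from (row=4, col=5) until reaching (row=5, col=0):
  Distance 0: (row=4, col=5)
  Distance 1: (row=3, col=5), (row=5, col=5)
  Distance 2: (row=2, col=5), (row=3, col=4), (row=5, col=4), (row=6, col=5)
  Distance 3: (row=1, col=5), (row=2, col=4), (row=5, col=3), (row=6, col=4), (row=7, col=5)
  Distance 4: (row=0, col=5), (row=1, col=4), (row=2, col=3), (row=4, col=3), (row=7, col=4)
  Distance 5: (row=0, col=4), (row=1, col=3), (row=2, col=2), (row=4, col=2), (row=7, col=3)
  Distance 6: (row=0, col=3), (row=1, col=2), (row=2, col=1), (row=3, col=2), (row=4, col=1), (row=7, col=2)
  Distance 7: (row=0, col=2), (row=1, col=1), (row=2, col=0), (row=3, col=1), (row=4, col=0), (row=5, col=1), (row=6, col=2), (row=7, col=1)
  Distance 8: (row=0, col=1), (row=1, col=0), (row=3, col=0), (row=5, col=0), (row=6, col=1), (row=7, col=0)  <- goal reached here
One shortest path (8 moves): (row=4, col=5) -> (row=5, col=5) -> (row=5, col=4) -> (row=5, col=3) -> (row=4, col=3) -> (row=4, col=2) -> (row=4, col=1) -> (row=4, col=0) -> (row=5, col=0)

Answer: Shortest path length: 8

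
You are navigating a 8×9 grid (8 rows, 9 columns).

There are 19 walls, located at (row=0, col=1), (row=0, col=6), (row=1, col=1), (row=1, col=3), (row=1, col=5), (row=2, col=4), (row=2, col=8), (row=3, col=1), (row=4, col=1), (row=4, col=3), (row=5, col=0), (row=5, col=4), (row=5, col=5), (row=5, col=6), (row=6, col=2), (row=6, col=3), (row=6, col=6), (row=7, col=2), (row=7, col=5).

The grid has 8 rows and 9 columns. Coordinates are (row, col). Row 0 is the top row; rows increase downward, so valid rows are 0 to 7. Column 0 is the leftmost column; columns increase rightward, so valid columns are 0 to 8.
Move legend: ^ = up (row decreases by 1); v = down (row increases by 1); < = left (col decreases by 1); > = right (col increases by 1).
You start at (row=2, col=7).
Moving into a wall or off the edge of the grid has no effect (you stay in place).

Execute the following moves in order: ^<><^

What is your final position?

Answer: Final position: (row=1, col=6)

Derivation:
Start: (row=2, col=7)
  ^ (up): (row=2, col=7) -> (row=1, col=7)
  < (left): (row=1, col=7) -> (row=1, col=6)
  > (right): (row=1, col=6) -> (row=1, col=7)
  < (left): (row=1, col=7) -> (row=1, col=6)
  ^ (up): blocked, stay at (row=1, col=6)
Final: (row=1, col=6)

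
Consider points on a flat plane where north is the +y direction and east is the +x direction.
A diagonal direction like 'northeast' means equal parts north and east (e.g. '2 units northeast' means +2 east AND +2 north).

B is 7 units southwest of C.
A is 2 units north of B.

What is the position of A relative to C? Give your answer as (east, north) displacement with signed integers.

Answer: A is at (east=-7, north=-5) relative to C.

Derivation:
Place C at the origin (east=0, north=0).
  B is 7 units southwest of C: delta (east=-7, north=-7); B at (east=-7, north=-7).
  A is 2 units north of B: delta (east=+0, north=+2); A at (east=-7, north=-5).
Therefore A relative to C: (east=-7, north=-5).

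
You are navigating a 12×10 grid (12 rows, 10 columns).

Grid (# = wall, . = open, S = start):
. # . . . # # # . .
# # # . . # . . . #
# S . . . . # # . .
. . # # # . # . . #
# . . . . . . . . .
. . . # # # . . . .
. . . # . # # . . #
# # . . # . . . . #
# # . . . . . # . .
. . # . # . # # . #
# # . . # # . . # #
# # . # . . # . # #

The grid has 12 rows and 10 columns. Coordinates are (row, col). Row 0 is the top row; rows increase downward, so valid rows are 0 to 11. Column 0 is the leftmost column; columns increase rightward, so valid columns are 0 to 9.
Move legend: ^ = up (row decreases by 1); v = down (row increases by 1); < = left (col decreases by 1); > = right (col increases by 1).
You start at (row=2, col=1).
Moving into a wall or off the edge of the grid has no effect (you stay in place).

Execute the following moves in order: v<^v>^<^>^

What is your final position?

Start: (row=2, col=1)
  v (down): (row=2, col=1) -> (row=3, col=1)
  < (left): (row=3, col=1) -> (row=3, col=0)
  ^ (up): blocked, stay at (row=3, col=0)
  v (down): blocked, stay at (row=3, col=0)
  > (right): (row=3, col=0) -> (row=3, col=1)
  ^ (up): (row=3, col=1) -> (row=2, col=1)
  < (left): blocked, stay at (row=2, col=1)
  ^ (up): blocked, stay at (row=2, col=1)
  > (right): (row=2, col=1) -> (row=2, col=2)
  ^ (up): blocked, stay at (row=2, col=2)
Final: (row=2, col=2)

Answer: Final position: (row=2, col=2)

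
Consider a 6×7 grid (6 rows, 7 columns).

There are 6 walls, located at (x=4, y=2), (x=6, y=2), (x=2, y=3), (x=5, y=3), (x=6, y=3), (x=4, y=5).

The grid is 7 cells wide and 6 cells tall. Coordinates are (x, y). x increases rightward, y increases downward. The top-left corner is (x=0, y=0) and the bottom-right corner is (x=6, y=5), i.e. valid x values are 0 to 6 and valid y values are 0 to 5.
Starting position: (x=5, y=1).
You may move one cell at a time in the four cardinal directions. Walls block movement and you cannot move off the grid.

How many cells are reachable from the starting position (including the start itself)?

Answer: Reachable cells: 36

Derivation:
BFS flood-fill from (x=5, y=1):
  Distance 0: (x=5, y=1)
  Distance 1: (x=5, y=0), (x=4, y=1), (x=6, y=1), (x=5, y=2)
  Distance 2: (x=4, y=0), (x=6, y=0), (x=3, y=1)
  Distance 3: (x=3, y=0), (x=2, y=1), (x=3, y=2)
  Distance 4: (x=2, y=0), (x=1, y=1), (x=2, y=2), (x=3, y=3)
  Distance 5: (x=1, y=0), (x=0, y=1), (x=1, y=2), (x=4, y=3), (x=3, y=4)
  Distance 6: (x=0, y=0), (x=0, y=2), (x=1, y=3), (x=2, y=4), (x=4, y=4), (x=3, y=5)
  Distance 7: (x=0, y=3), (x=1, y=4), (x=5, y=4), (x=2, y=5)
  Distance 8: (x=0, y=4), (x=6, y=4), (x=1, y=5), (x=5, y=5)
  Distance 9: (x=0, y=5), (x=6, y=5)
Total reachable: 36 (grid has 36 open cells total)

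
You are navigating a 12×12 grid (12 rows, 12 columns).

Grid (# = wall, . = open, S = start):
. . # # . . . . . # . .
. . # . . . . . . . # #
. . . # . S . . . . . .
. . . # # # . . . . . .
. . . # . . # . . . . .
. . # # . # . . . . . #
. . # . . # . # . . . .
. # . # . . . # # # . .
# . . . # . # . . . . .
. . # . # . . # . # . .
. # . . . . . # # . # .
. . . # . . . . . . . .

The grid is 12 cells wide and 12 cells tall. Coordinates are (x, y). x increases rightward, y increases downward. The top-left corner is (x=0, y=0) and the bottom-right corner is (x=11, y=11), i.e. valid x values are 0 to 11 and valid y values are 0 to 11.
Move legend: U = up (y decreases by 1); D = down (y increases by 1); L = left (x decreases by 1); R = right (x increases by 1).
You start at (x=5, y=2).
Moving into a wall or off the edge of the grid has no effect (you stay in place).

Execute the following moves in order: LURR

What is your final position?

Answer: Final position: (x=6, y=1)

Derivation:
Start: (x=5, y=2)
  L (left): (x=5, y=2) -> (x=4, y=2)
  U (up): (x=4, y=2) -> (x=4, y=1)
  R (right): (x=4, y=1) -> (x=5, y=1)
  R (right): (x=5, y=1) -> (x=6, y=1)
Final: (x=6, y=1)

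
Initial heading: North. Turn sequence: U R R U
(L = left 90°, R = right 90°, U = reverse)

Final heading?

Answer: Final heading: South

Derivation:
Start: North
  U (U-turn (180°)) -> South
  R (right (90° clockwise)) -> West
  R (right (90° clockwise)) -> North
  U (U-turn (180°)) -> South
Final: South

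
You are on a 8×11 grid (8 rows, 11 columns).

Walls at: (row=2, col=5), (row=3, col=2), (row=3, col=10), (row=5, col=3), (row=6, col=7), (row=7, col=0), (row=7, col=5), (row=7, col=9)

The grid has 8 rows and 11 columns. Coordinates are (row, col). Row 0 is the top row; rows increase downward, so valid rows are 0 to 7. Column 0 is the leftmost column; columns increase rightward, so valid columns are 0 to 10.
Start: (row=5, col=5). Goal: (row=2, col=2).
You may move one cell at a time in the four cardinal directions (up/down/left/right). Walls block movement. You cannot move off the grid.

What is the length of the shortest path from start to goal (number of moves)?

BFS from (row=5, col=5) until reaching (row=2, col=2):
  Distance 0: (row=5, col=5)
  Distance 1: (row=4, col=5), (row=5, col=4), (row=5, col=6), (row=6, col=5)
  Distance 2: (row=3, col=5), (row=4, col=4), (row=4, col=6), (row=5, col=7), (row=6, col=4), (row=6, col=6)
  Distance 3: (row=3, col=4), (row=3, col=6), (row=4, col=3), (row=4, col=7), (row=5, col=8), (row=6, col=3), (row=7, col=4), (row=7, col=6)
  Distance 4: (row=2, col=4), (row=2, col=6), (row=3, col=3), (row=3, col=7), (row=4, col=2), (row=4, col=8), (row=5, col=9), (row=6, col=2), (row=6, col=8), (row=7, col=3), (row=7, col=7)
  Distance 5: (row=1, col=4), (row=1, col=6), (row=2, col=3), (row=2, col=7), (row=3, col=8), (row=4, col=1), (row=4, col=9), (row=5, col=2), (row=5, col=10), (row=6, col=1), (row=6, col=9), (row=7, col=2), (row=7, col=8)
  Distance 6: (row=0, col=4), (row=0, col=6), (row=1, col=3), (row=1, col=5), (row=1, col=7), (row=2, col=2), (row=2, col=8), (row=3, col=1), (row=3, col=9), (row=4, col=0), (row=4, col=10), (row=5, col=1), (row=6, col=0), (row=6, col=10), (row=7, col=1)  <- goal reached here
One shortest path (6 moves): (row=5, col=5) -> (row=5, col=4) -> (row=4, col=4) -> (row=4, col=3) -> (row=3, col=3) -> (row=2, col=3) -> (row=2, col=2)

Answer: Shortest path length: 6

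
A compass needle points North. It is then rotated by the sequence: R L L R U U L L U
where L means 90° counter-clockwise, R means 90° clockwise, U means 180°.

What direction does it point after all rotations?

Answer: Final heading: North

Derivation:
Start: North
  R (right (90° clockwise)) -> East
  L (left (90° counter-clockwise)) -> North
  L (left (90° counter-clockwise)) -> West
  R (right (90° clockwise)) -> North
  U (U-turn (180°)) -> South
  U (U-turn (180°)) -> North
  L (left (90° counter-clockwise)) -> West
  L (left (90° counter-clockwise)) -> South
  U (U-turn (180°)) -> North
Final: North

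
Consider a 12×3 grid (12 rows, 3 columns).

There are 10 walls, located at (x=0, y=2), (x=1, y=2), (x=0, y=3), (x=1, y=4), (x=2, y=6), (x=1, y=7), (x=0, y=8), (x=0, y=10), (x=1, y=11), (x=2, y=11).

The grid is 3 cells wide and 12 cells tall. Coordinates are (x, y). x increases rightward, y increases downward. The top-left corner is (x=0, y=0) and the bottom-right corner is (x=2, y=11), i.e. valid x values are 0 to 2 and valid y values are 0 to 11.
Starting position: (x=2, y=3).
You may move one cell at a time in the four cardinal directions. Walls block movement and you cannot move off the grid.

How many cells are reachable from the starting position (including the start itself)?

Answer: Reachable cells: 17

Derivation:
BFS flood-fill from (x=2, y=3):
  Distance 0: (x=2, y=3)
  Distance 1: (x=2, y=2), (x=1, y=3), (x=2, y=4)
  Distance 2: (x=2, y=1), (x=2, y=5)
  Distance 3: (x=2, y=0), (x=1, y=1), (x=1, y=5)
  Distance 4: (x=1, y=0), (x=0, y=1), (x=0, y=5), (x=1, y=6)
  Distance 5: (x=0, y=0), (x=0, y=4), (x=0, y=6)
  Distance 6: (x=0, y=7)
Total reachable: 17 (grid has 26 open cells total)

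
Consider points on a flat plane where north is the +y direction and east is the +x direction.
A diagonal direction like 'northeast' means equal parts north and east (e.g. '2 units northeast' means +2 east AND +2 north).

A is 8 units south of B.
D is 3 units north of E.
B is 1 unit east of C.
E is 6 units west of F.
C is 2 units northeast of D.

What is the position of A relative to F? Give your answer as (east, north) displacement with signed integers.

Answer: A is at (east=-3, north=-3) relative to F.

Derivation:
Place F at the origin (east=0, north=0).
  E is 6 units west of F: delta (east=-6, north=+0); E at (east=-6, north=0).
  D is 3 units north of E: delta (east=+0, north=+3); D at (east=-6, north=3).
  C is 2 units northeast of D: delta (east=+2, north=+2); C at (east=-4, north=5).
  B is 1 unit east of C: delta (east=+1, north=+0); B at (east=-3, north=5).
  A is 8 units south of B: delta (east=+0, north=-8); A at (east=-3, north=-3).
Therefore A relative to F: (east=-3, north=-3).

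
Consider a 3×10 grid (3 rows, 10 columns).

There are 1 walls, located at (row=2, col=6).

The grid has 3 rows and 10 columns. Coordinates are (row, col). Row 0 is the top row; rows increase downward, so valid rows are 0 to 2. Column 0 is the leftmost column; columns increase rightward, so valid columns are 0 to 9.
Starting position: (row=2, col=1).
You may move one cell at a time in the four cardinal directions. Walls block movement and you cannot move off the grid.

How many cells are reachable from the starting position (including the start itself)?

BFS flood-fill from (row=2, col=1):
  Distance 0: (row=2, col=1)
  Distance 1: (row=1, col=1), (row=2, col=0), (row=2, col=2)
  Distance 2: (row=0, col=1), (row=1, col=0), (row=1, col=2), (row=2, col=3)
  Distance 3: (row=0, col=0), (row=0, col=2), (row=1, col=3), (row=2, col=4)
  Distance 4: (row=0, col=3), (row=1, col=4), (row=2, col=5)
  Distance 5: (row=0, col=4), (row=1, col=5)
  Distance 6: (row=0, col=5), (row=1, col=6)
  Distance 7: (row=0, col=6), (row=1, col=7)
  Distance 8: (row=0, col=7), (row=1, col=8), (row=2, col=7)
  Distance 9: (row=0, col=8), (row=1, col=9), (row=2, col=8)
  Distance 10: (row=0, col=9), (row=2, col=9)
Total reachable: 29 (grid has 29 open cells total)

Answer: Reachable cells: 29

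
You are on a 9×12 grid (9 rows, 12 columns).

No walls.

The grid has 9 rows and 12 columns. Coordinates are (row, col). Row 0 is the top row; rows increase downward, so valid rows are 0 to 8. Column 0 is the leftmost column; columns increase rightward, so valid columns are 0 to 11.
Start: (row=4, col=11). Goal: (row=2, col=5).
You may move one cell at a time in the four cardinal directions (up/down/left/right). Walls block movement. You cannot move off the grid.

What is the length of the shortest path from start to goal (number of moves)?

BFS from (row=4, col=11) until reaching (row=2, col=5):
  Distance 0: (row=4, col=11)
  Distance 1: (row=3, col=11), (row=4, col=10), (row=5, col=11)
  Distance 2: (row=2, col=11), (row=3, col=10), (row=4, col=9), (row=5, col=10), (row=6, col=11)
  Distance 3: (row=1, col=11), (row=2, col=10), (row=3, col=9), (row=4, col=8), (row=5, col=9), (row=6, col=10), (row=7, col=11)
  Distance 4: (row=0, col=11), (row=1, col=10), (row=2, col=9), (row=3, col=8), (row=4, col=7), (row=5, col=8), (row=6, col=9), (row=7, col=10), (row=8, col=11)
  Distance 5: (row=0, col=10), (row=1, col=9), (row=2, col=8), (row=3, col=7), (row=4, col=6), (row=5, col=7), (row=6, col=8), (row=7, col=9), (row=8, col=10)
  Distance 6: (row=0, col=9), (row=1, col=8), (row=2, col=7), (row=3, col=6), (row=4, col=5), (row=5, col=6), (row=6, col=7), (row=7, col=8), (row=8, col=9)
  Distance 7: (row=0, col=8), (row=1, col=7), (row=2, col=6), (row=3, col=5), (row=4, col=4), (row=5, col=5), (row=6, col=6), (row=7, col=7), (row=8, col=8)
  Distance 8: (row=0, col=7), (row=1, col=6), (row=2, col=5), (row=3, col=4), (row=4, col=3), (row=5, col=4), (row=6, col=5), (row=7, col=6), (row=8, col=7)  <- goal reached here
One shortest path (8 moves): (row=4, col=11) -> (row=4, col=10) -> (row=4, col=9) -> (row=4, col=8) -> (row=4, col=7) -> (row=4, col=6) -> (row=4, col=5) -> (row=3, col=5) -> (row=2, col=5)

Answer: Shortest path length: 8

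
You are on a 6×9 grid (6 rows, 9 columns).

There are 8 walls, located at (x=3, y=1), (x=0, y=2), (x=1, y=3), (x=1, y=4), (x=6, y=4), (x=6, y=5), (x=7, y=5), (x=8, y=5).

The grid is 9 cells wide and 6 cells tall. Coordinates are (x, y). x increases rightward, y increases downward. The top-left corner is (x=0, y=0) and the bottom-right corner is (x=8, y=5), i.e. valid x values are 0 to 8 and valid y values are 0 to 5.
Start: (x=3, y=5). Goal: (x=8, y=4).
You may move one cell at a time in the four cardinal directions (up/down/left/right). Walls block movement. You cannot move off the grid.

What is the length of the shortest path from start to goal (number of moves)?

Answer: Shortest path length: 8

Derivation:
BFS from (x=3, y=5) until reaching (x=8, y=4):
  Distance 0: (x=3, y=5)
  Distance 1: (x=3, y=4), (x=2, y=5), (x=4, y=5)
  Distance 2: (x=3, y=3), (x=2, y=4), (x=4, y=4), (x=1, y=5), (x=5, y=5)
  Distance 3: (x=3, y=2), (x=2, y=3), (x=4, y=3), (x=5, y=4), (x=0, y=5)
  Distance 4: (x=2, y=2), (x=4, y=2), (x=5, y=3), (x=0, y=4)
  Distance 5: (x=2, y=1), (x=4, y=1), (x=1, y=2), (x=5, y=2), (x=0, y=3), (x=6, y=3)
  Distance 6: (x=2, y=0), (x=4, y=0), (x=1, y=1), (x=5, y=1), (x=6, y=2), (x=7, y=3)
  Distance 7: (x=1, y=0), (x=3, y=0), (x=5, y=0), (x=0, y=1), (x=6, y=1), (x=7, y=2), (x=8, y=3), (x=7, y=4)
  Distance 8: (x=0, y=0), (x=6, y=0), (x=7, y=1), (x=8, y=2), (x=8, y=4)  <- goal reached here
One shortest path (8 moves): (x=3, y=5) -> (x=4, y=5) -> (x=5, y=5) -> (x=5, y=4) -> (x=5, y=3) -> (x=6, y=3) -> (x=7, y=3) -> (x=8, y=3) -> (x=8, y=4)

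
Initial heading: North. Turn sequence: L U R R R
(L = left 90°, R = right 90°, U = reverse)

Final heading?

Start: North
  L (left (90° counter-clockwise)) -> West
  U (U-turn (180°)) -> East
  R (right (90° clockwise)) -> South
  R (right (90° clockwise)) -> West
  R (right (90° clockwise)) -> North
Final: North

Answer: Final heading: North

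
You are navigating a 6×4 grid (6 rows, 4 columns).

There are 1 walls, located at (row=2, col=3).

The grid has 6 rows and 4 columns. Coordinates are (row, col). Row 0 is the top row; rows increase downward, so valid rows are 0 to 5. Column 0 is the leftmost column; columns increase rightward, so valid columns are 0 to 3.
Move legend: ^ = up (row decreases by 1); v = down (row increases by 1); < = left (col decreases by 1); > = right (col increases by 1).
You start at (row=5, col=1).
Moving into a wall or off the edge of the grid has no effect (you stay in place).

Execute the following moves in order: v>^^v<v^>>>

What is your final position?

Start: (row=5, col=1)
  v (down): blocked, stay at (row=5, col=1)
  > (right): (row=5, col=1) -> (row=5, col=2)
  ^ (up): (row=5, col=2) -> (row=4, col=2)
  ^ (up): (row=4, col=2) -> (row=3, col=2)
  v (down): (row=3, col=2) -> (row=4, col=2)
  < (left): (row=4, col=2) -> (row=4, col=1)
  v (down): (row=4, col=1) -> (row=5, col=1)
  ^ (up): (row=5, col=1) -> (row=4, col=1)
  > (right): (row=4, col=1) -> (row=4, col=2)
  > (right): (row=4, col=2) -> (row=4, col=3)
  > (right): blocked, stay at (row=4, col=3)
Final: (row=4, col=3)

Answer: Final position: (row=4, col=3)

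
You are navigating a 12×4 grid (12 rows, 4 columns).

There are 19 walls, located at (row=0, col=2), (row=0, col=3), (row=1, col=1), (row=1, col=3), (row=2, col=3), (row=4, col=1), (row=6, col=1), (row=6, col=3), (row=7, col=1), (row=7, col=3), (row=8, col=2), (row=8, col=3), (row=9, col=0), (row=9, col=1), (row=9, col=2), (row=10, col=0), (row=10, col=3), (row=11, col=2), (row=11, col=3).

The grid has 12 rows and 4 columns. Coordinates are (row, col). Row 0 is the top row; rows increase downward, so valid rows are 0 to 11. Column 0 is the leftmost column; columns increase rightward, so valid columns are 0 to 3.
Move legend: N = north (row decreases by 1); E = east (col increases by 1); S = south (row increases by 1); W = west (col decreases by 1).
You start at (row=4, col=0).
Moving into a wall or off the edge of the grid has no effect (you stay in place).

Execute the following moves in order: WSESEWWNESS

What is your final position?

Answer: Final position: (row=6, col=0)

Derivation:
Start: (row=4, col=0)
  W (west): blocked, stay at (row=4, col=0)
  S (south): (row=4, col=0) -> (row=5, col=0)
  E (east): (row=5, col=0) -> (row=5, col=1)
  S (south): blocked, stay at (row=5, col=1)
  E (east): (row=5, col=1) -> (row=5, col=2)
  W (west): (row=5, col=2) -> (row=5, col=1)
  W (west): (row=5, col=1) -> (row=5, col=0)
  N (north): (row=5, col=0) -> (row=4, col=0)
  E (east): blocked, stay at (row=4, col=0)
  S (south): (row=4, col=0) -> (row=5, col=0)
  S (south): (row=5, col=0) -> (row=6, col=0)
Final: (row=6, col=0)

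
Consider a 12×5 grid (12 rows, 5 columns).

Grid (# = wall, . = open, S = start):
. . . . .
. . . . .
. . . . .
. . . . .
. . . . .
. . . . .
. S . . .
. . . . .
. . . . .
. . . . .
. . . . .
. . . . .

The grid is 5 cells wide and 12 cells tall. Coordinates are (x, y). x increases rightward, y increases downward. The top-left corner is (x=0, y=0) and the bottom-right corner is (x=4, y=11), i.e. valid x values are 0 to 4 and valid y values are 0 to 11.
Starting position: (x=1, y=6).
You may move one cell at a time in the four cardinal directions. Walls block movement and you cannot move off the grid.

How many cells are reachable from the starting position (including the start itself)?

Answer: Reachable cells: 60

Derivation:
BFS flood-fill from (x=1, y=6):
  Distance 0: (x=1, y=6)
  Distance 1: (x=1, y=5), (x=0, y=6), (x=2, y=6), (x=1, y=7)
  Distance 2: (x=1, y=4), (x=0, y=5), (x=2, y=5), (x=3, y=6), (x=0, y=7), (x=2, y=7), (x=1, y=8)
  Distance 3: (x=1, y=3), (x=0, y=4), (x=2, y=4), (x=3, y=5), (x=4, y=6), (x=3, y=7), (x=0, y=8), (x=2, y=8), (x=1, y=9)
  Distance 4: (x=1, y=2), (x=0, y=3), (x=2, y=3), (x=3, y=4), (x=4, y=5), (x=4, y=7), (x=3, y=8), (x=0, y=9), (x=2, y=9), (x=1, y=10)
  Distance 5: (x=1, y=1), (x=0, y=2), (x=2, y=2), (x=3, y=3), (x=4, y=4), (x=4, y=8), (x=3, y=9), (x=0, y=10), (x=2, y=10), (x=1, y=11)
  Distance 6: (x=1, y=0), (x=0, y=1), (x=2, y=1), (x=3, y=2), (x=4, y=3), (x=4, y=9), (x=3, y=10), (x=0, y=11), (x=2, y=11)
  Distance 7: (x=0, y=0), (x=2, y=0), (x=3, y=1), (x=4, y=2), (x=4, y=10), (x=3, y=11)
  Distance 8: (x=3, y=0), (x=4, y=1), (x=4, y=11)
  Distance 9: (x=4, y=0)
Total reachable: 60 (grid has 60 open cells total)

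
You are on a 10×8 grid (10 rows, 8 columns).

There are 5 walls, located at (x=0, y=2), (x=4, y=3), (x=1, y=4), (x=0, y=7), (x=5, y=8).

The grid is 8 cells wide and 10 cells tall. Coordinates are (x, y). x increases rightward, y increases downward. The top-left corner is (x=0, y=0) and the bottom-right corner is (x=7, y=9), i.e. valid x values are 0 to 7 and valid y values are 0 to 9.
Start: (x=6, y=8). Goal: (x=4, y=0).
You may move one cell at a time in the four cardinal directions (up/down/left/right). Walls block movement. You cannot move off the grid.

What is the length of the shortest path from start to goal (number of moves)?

Answer: Shortest path length: 10

Derivation:
BFS from (x=6, y=8) until reaching (x=4, y=0):
  Distance 0: (x=6, y=8)
  Distance 1: (x=6, y=7), (x=7, y=8), (x=6, y=9)
  Distance 2: (x=6, y=6), (x=5, y=7), (x=7, y=7), (x=5, y=9), (x=7, y=9)
  Distance 3: (x=6, y=5), (x=5, y=6), (x=7, y=6), (x=4, y=7), (x=4, y=9)
  Distance 4: (x=6, y=4), (x=5, y=5), (x=7, y=5), (x=4, y=6), (x=3, y=7), (x=4, y=8), (x=3, y=9)
  Distance 5: (x=6, y=3), (x=5, y=4), (x=7, y=4), (x=4, y=5), (x=3, y=6), (x=2, y=7), (x=3, y=8), (x=2, y=9)
  Distance 6: (x=6, y=2), (x=5, y=3), (x=7, y=3), (x=4, y=4), (x=3, y=5), (x=2, y=6), (x=1, y=7), (x=2, y=8), (x=1, y=9)
  Distance 7: (x=6, y=1), (x=5, y=2), (x=7, y=2), (x=3, y=4), (x=2, y=5), (x=1, y=6), (x=1, y=8), (x=0, y=9)
  Distance 8: (x=6, y=0), (x=5, y=1), (x=7, y=1), (x=4, y=2), (x=3, y=3), (x=2, y=4), (x=1, y=5), (x=0, y=6), (x=0, y=8)
  Distance 9: (x=5, y=0), (x=7, y=0), (x=4, y=1), (x=3, y=2), (x=2, y=3), (x=0, y=5)
  Distance 10: (x=4, y=0), (x=3, y=1), (x=2, y=2), (x=1, y=3), (x=0, y=4)  <- goal reached here
One shortest path (10 moves): (x=6, y=8) -> (x=6, y=7) -> (x=5, y=7) -> (x=5, y=6) -> (x=5, y=5) -> (x=5, y=4) -> (x=5, y=3) -> (x=5, y=2) -> (x=4, y=2) -> (x=4, y=1) -> (x=4, y=0)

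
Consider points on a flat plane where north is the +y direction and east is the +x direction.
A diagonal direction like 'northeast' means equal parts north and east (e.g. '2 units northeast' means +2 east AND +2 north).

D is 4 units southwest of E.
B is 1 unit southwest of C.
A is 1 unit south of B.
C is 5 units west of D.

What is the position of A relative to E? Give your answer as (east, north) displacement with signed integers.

Answer: A is at (east=-10, north=-6) relative to E.

Derivation:
Place E at the origin (east=0, north=0).
  D is 4 units southwest of E: delta (east=-4, north=-4); D at (east=-4, north=-4).
  C is 5 units west of D: delta (east=-5, north=+0); C at (east=-9, north=-4).
  B is 1 unit southwest of C: delta (east=-1, north=-1); B at (east=-10, north=-5).
  A is 1 unit south of B: delta (east=+0, north=-1); A at (east=-10, north=-6).
Therefore A relative to E: (east=-10, north=-6).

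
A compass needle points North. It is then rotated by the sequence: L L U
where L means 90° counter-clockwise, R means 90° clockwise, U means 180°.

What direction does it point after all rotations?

Start: North
  L (left (90° counter-clockwise)) -> West
  L (left (90° counter-clockwise)) -> South
  U (U-turn (180°)) -> North
Final: North

Answer: Final heading: North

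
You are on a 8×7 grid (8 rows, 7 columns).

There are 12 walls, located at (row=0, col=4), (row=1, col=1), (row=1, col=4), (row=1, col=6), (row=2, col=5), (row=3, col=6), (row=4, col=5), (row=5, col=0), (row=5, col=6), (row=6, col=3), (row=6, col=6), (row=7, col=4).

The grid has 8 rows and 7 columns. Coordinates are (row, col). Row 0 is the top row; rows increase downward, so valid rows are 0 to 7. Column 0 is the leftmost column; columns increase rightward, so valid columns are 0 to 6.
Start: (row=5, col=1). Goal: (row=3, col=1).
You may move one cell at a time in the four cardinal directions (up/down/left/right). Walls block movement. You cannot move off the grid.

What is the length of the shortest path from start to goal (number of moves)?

BFS from (row=5, col=1) until reaching (row=3, col=1):
  Distance 0: (row=5, col=1)
  Distance 1: (row=4, col=1), (row=5, col=2), (row=6, col=1)
  Distance 2: (row=3, col=1), (row=4, col=0), (row=4, col=2), (row=5, col=3), (row=6, col=0), (row=6, col=2), (row=7, col=1)  <- goal reached here
One shortest path (2 moves): (row=5, col=1) -> (row=4, col=1) -> (row=3, col=1)

Answer: Shortest path length: 2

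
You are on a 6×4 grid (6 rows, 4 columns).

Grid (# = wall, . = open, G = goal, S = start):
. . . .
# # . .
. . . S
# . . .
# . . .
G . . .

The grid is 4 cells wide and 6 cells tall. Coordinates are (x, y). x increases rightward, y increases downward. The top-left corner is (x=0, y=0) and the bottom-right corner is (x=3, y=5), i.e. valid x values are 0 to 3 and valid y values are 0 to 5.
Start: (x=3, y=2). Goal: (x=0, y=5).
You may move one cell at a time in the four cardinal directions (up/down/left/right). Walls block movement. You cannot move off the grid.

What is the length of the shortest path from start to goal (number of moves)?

Answer: Shortest path length: 6

Derivation:
BFS from (x=3, y=2) until reaching (x=0, y=5):
  Distance 0: (x=3, y=2)
  Distance 1: (x=3, y=1), (x=2, y=2), (x=3, y=3)
  Distance 2: (x=3, y=0), (x=2, y=1), (x=1, y=2), (x=2, y=3), (x=3, y=4)
  Distance 3: (x=2, y=0), (x=0, y=2), (x=1, y=3), (x=2, y=4), (x=3, y=5)
  Distance 4: (x=1, y=0), (x=1, y=4), (x=2, y=5)
  Distance 5: (x=0, y=0), (x=1, y=5)
  Distance 6: (x=0, y=5)  <- goal reached here
One shortest path (6 moves): (x=3, y=2) -> (x=2, y=2) -> (x=1, y=2) -> (x=1, y=3) -> (x=1, y=4) -> (x=1, y=5) -> (x=0, y=5)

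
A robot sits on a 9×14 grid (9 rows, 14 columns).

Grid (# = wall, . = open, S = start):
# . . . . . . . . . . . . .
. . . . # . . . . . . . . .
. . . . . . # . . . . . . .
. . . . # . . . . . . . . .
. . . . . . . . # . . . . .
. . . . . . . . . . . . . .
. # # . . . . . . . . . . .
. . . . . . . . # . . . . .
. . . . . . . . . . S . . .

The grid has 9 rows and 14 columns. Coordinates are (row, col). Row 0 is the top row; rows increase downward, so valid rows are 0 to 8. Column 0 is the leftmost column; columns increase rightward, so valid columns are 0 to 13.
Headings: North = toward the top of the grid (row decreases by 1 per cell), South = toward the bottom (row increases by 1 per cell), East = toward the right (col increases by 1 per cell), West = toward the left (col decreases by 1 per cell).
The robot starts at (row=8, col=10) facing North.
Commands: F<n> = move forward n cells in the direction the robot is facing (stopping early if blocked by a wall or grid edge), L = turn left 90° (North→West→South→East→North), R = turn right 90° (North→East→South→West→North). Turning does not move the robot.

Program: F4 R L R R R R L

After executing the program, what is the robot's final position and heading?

Answer: Final position: (row=4, col=10), facing West

Derivation:
Start: (row=8, col=10), facing North
  F4: move forward 4, now at (row=4, col=10)
  R: turn right, now facing East
  L: turn left, now facing North
  R: turn right, now facing East
  R: turn right, now facing South
  R: turn right, now facing West
  R: turn right, now facing North
  L: turn left, now facing West
Final: (row=4, col=10), facing West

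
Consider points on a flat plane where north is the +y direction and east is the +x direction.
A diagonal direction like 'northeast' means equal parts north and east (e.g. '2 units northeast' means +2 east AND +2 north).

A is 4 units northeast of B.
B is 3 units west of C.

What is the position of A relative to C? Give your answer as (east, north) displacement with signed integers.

Answer: A is at (east=1, north=4) relative to C.

Derivation:
Place C at the origin (east=0, north=0).
  B is 3 units west of C: delta (east=-3, north=+0); B at (east=-3, north=0).
  A is 4 units northeast of B: delta (east=+4, north=+4); A at (east=1, north=4).
Therefore A relative to C: (east=1, north=4).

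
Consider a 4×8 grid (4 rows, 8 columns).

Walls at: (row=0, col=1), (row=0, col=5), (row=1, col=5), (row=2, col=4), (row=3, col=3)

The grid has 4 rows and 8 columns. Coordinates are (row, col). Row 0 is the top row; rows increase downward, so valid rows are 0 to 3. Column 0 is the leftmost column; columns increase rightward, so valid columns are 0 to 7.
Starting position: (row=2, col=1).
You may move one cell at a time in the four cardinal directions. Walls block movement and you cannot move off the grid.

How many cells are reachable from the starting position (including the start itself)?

BFS flood-fill from (row=2, col=1):
  Distance 0: (row=2, col=1)
  Distance 1: (row=1, col=1), (row=2, col=0), (row=2, col=2), (row=3, col=1)
  Distance 2: (row=1, col=0), (row=1, col=2), (row=2, col=3), (row=3, col=0), (row=3, col=2)
  Distance 3: (row=0, col=0), (row=0, col=2), (row=1, col=3)
  Distance 4: (row=0, col=3), (row=1, col=4)
  Distance 5: (row=0, col=4)
Total reachable: 16 (grid has 27 open cells total)

Answer: Reachable cells: 16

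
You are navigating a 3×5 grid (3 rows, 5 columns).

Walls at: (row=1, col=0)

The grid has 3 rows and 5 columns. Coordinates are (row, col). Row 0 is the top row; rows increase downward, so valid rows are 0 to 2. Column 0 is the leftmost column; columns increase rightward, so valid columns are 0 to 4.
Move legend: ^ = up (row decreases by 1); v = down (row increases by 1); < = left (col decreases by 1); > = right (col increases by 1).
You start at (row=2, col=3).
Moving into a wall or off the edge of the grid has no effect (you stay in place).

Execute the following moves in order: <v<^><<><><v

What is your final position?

Answer: Final position: (row=2, col=1)

Derivation:
Start: (row=2, col=3)
  < (left): (row=2, col=3) -> (row=2, col=2)
  v (down): blocked, stay at (row=2, col=2)
  < (left): (row=2, col=2) -> (row=2, col=1)
  ^ (up): (row=2, col=1) -> (row=1, col=1)
  > (right): (row=1, col=1) -> (row=1, col=2)
  < (left): (row=1, col=2) -> (row=1, col=1)
  < (left): blocked, stay at (row=1, col=1)
  > (right): (row=1, col=1) -> (row=1, col=2)
  < (left): (row=1, col=2) -> (row=1, col=1)
  > (right): (row=1, col=1) -> (row=1, col=2)
  < (left): (row=1, col=2) -> (row=1, col=1)
  v (down): (row=1, col=1) -> (row=2, col=1)
Final: (row=2, col=1)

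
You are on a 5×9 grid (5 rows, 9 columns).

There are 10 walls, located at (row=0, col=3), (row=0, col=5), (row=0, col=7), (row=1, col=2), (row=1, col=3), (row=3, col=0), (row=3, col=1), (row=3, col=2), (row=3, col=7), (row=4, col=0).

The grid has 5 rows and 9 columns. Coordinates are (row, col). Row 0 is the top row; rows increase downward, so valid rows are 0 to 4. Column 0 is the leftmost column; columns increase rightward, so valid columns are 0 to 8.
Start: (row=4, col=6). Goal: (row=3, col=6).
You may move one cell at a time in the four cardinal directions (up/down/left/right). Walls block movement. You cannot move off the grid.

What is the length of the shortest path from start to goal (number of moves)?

BFS from (row=4, col=6) until reaching (row=3, col=6):
  Distance 0: (row=4, col=6)
  Distance 1: (row=3, col=6), (row=4, col=5), (row=4, col=7)  <- goal reached here
One shortest path (1 moves): (row=4, col=6) -> (row=3, col=6)

Answer: Shortest path length: 1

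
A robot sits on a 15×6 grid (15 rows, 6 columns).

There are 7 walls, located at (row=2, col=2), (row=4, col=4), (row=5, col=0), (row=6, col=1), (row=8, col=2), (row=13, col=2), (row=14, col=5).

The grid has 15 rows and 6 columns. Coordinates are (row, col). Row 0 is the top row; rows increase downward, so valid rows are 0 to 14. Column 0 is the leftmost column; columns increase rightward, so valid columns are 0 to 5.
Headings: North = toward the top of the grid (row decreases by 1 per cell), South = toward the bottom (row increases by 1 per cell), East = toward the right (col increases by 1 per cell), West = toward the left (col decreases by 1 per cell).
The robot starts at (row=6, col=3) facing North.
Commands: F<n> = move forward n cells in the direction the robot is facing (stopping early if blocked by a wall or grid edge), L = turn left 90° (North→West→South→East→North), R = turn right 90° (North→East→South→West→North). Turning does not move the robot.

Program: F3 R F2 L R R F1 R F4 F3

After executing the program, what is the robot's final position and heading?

Answer: Final position: (row=4, col=5), facing West

Derivation:
Start: (row=6, col=3), facing North
  F3: move forward 3, now at (row=3, col=3)
  R: turn right, now facing East
  F2: move forward 2, now at (row=3, col=5)
  L: turn left, now facing North
  R: turn right, now facing East
  R: turn right, now facing South
  F1: move forward 1, now at (row=4, col=5)
  R: turn right, now facing West
  F4: move forward 0/4 (blocked), now at (row=4, col=5)
  F3: move forward 0/3 (blocked), now at (row=4, col=5)
Final: (row=4, col=5), facing West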